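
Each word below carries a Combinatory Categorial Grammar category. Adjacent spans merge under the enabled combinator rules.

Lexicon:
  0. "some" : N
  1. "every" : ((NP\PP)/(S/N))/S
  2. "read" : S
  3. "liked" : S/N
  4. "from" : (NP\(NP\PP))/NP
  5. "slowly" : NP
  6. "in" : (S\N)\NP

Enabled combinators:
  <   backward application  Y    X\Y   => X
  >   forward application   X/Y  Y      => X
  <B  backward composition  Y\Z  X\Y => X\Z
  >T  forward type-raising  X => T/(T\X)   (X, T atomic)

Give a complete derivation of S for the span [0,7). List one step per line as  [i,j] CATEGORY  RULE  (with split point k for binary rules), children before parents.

[0,1] N  lex  "some"
[0,1] S/(S\N)  >T
[1,2] ((NP\PP)/(S/N))/S  lex  "every"
[2,3] S  lex  "read"
[1,3] (NP\PP)/(S/N)  >  k=2
[3,4] S/N  lex  "liked"
[1,4] NP\PP  >  k=3
[4,5] (NP\(NP\PP))/NP  lex  "from"
[5,6] NP  lex  "slowly"
[4,6] NP\(NP\PP)  >  k=5
[1,6] NP  <  k=4
[6,7] (S\N)\NP  lex  "in"
[1,7] S\N  <  k=6
[0,7] S  >  k=1

[0,7] S   >
  [0,1] S/(S\N)   >T
    [0,1] "some" : N
  [1,7] S\N   <
    [1,6] NP   <
      [1,4] NP\PP   >
        [1,3] (NP\PP)/(S/N)   >
          [1,2] "every" : ((NP\PP)/(S/N))/S
          [2,3] "read" : S
        [3,4] "liked" : S/N
      [4,6] NP\(NP\PP)   >
        [4,5] "from" : (NP\(NP\PP))/NP
        [5,6] "slowly" : NP
    [6,7] "in" : (S\N)\NP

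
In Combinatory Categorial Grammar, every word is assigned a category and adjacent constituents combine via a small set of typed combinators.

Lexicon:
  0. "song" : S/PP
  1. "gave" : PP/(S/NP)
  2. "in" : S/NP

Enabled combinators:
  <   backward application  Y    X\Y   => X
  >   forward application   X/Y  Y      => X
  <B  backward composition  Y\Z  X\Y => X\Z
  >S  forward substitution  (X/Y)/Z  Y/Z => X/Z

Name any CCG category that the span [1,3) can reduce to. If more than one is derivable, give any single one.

PP

[0,3] S   >
  [0,1] "song" : S/PP
  [1,3] PP   >
    [1,2] "gave" : PP/(S/NP)
    [2,3] "in" : S/NP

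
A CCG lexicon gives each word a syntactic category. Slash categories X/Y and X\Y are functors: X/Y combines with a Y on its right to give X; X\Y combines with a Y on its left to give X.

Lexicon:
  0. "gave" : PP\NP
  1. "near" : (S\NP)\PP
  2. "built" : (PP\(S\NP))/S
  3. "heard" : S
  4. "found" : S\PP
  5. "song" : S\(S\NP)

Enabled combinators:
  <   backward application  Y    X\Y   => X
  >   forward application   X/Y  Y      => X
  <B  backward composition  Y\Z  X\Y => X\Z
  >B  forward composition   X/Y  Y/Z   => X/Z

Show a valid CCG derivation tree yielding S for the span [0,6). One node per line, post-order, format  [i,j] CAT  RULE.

[0,6] S   <
  [0,5] S\NP   <B
    [0,1] "gave" : PP\NP
    [1,5] S\PP   <B
      [1,4] PP\PP   <B
        [1,2] "near" : (S\NP)\PP
        [2,4] PP\(S\NP)   >
          [2,3] "built" : (PP\(S\NP))/S
          [3,4] "heard" : S
      [4,5] "found" : S\PP
  [5,6] "song" : S\(S\NP)

[0,1] PP\NP  lex  "gave"
[1,2] (S\NP)\PP  lex  "near"
[2,3] (PP\(S\NP))/S  lex  "built"
[3,4] S  lex  "heard"
[2,4] PP\(S\NP)  >  k=3
[1,4] PP\PP  <B  k=2
[4,5] S\PP  lex  "found"
[1,5] S\PP  <B  k=4
[0,5] S\NP  <B  k=1
[5,6] S\(S\NP)  lex  "song"
[0,6] S  <  k=5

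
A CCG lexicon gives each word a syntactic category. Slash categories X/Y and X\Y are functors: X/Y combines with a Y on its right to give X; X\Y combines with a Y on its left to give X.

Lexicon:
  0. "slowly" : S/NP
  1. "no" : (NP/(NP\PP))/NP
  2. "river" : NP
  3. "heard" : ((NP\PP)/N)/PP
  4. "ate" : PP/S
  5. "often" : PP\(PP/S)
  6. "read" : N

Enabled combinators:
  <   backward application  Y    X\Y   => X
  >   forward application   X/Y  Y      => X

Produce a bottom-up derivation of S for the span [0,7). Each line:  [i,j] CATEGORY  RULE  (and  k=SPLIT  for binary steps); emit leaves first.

[0,1] S/NP  lex  "slowly"
[1,2] (NP/(NP\PP))/NP  lex  "no"
[2,3] NP  lex  "river"
[1,3] NP/(NP\PP)  >  k=2
[3,4] ((NP\PP)/N)/PP  lex  "heard"
[4,5] PP/S  lex  "ate"
[5,6] PP\(PP/S)  lex  "often"
[4,6] PP  <  k=5
[3,6] (NP\PP)/N  >  k=4
[6,7] N  lex  "read"
[3,7] NP\PP  >  k=6
[1,7] NP  >  k=3
[0,7] S  >  k=1

[0,7] S   >
  [0,1] "slowly" : S/NP
  [1,7] NP   >
    [1,3] NP/(NP\PP)   >
      [1,2] "no" : (NP/(NP\PP))/NP
      [2,3] "river" : NP
    [3,7] NP\PP   >
      [3,6] (NP\PP)/N   >
        [3,4] "heard" : ((NP\PP)/N)/PP
        [4,6] PP   <
          [4,5] "ate" : PP/S
          [5,6] "often" : PP\(PP/S)
      [6,7] "read" : N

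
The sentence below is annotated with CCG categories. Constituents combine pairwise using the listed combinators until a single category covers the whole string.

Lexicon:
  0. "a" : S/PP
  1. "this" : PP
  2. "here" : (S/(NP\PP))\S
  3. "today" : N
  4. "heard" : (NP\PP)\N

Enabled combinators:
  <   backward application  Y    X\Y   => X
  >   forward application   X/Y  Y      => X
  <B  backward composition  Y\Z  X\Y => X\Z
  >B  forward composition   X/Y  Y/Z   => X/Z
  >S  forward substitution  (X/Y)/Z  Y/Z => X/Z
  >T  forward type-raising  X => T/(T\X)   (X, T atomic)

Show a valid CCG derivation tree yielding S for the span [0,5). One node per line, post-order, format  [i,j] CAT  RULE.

[0,5] S   >
  [0,3] S/(NP\PP)   <
    [0,2] S   >
      [0,1] "a" : S/PP
      [1,2] "this" : PP
    [2,3] "here" : (S/(NP\PP))\S
  [3,5] NP\PP   <
    [3,4] "today" : N
    [4,5] "heard" : (NP\PP)\N

[0,1] S/PP  lex  "a"
[1,2] PP  lex  "this"
[0,2] S  >  k=1
[2,3] (S/(NP\PP))\S  lex  "here"
[0,3] S/(NP\PP)  <  k=2
[3,4] N  lex  "today"
[4,5] (NP\PP)\N  lex  "heard"
[3,5] NP\PP  <  k=4
[0,5] S  >  k=3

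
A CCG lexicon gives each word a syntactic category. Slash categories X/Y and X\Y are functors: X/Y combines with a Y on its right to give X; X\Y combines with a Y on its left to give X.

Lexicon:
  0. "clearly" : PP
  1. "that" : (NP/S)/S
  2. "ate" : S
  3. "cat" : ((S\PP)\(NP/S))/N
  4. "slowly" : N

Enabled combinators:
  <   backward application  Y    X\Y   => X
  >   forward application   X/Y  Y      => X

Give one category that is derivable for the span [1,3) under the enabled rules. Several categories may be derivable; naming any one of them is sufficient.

NP/S

[0,5] S   <
  [0,1] "clearly" : PP
  [1,5] S\PP   <
    [1,3] NP/S   >
      [1,2] "that" : (NP/S)/S
      [2,3] "ate" : S
    [3,5] (S\PP)\(NP/S)   >
      [3,4] "cat" : ((S\PP)\(NP/S))/N
      [4,5] "slowly" : N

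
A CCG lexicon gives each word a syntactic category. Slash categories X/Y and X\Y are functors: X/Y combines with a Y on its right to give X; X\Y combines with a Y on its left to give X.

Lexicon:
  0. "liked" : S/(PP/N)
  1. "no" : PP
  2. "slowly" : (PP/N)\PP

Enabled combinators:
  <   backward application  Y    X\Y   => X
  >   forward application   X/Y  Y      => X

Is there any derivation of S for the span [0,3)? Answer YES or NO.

[0,3] S   >
  [0,1] "liked" : S/(PP/N)
  [1,3] PP/N   <
    [1,2] "no" : PP
    [2,3] "slowly" : (PP/N)\PP

YES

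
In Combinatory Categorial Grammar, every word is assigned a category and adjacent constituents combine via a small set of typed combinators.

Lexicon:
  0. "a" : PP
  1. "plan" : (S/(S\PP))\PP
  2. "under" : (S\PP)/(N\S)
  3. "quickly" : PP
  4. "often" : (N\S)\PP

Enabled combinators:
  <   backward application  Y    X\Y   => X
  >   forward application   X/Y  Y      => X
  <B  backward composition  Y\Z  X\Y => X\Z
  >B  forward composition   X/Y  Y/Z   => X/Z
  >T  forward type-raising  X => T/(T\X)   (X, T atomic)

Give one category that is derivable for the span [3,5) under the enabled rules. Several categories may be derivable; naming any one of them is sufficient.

[0,5] S   >
  [0,2] S/(S\PP)   <
    [0,1] "a" : PP
    [1,2] "plan" : (S/(S\PP))\PP
  [2,5] S\PP   >
    [2,3] "under" : (S\PP)/(N\S)
    [3,5] N\S   <
      [3,4] "quickly" : PP
      [4,5] "often" : (N\S)\PP

N\S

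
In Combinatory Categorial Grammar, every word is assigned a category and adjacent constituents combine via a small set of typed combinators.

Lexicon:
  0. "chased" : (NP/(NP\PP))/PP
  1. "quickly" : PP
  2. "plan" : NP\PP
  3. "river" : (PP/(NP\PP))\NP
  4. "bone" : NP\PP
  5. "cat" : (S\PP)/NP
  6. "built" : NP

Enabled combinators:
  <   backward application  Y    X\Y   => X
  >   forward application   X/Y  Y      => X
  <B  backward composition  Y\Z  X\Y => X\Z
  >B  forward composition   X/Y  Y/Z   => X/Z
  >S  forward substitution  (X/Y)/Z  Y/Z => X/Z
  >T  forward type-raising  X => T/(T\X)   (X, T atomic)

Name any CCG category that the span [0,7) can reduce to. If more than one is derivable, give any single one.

S

[0,7] S   <
  [0,5] PP   >
    [0,4] PP/(NP\PP)   <
      [0,3] NP   >
        [0,2] NP/(NP\PP)   >
          [0,1] "chased" : (NP/(NP\PP))/PP
          [1,2] "quickly" : PP
        [2,3] "plan" : NP\PP
      [3,4] "river" : (PP/(NP\PP))\NP
    [4,5] "bone" : NP\PP
  [5,7] S\PP   >
    [5,6] "cat" : (S\PP)/NP
    [6,7] "built" : NP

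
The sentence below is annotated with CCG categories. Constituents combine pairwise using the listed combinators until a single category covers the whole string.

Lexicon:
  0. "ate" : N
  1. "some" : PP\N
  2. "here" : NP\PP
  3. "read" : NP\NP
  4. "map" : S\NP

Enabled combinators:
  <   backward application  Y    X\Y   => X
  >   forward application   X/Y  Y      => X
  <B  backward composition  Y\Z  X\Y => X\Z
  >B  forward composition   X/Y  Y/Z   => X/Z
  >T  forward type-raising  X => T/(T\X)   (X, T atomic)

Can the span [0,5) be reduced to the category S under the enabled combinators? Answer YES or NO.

YES

[0,5] S   <
  [0,2] PP   >
    [0,1] PP/(PP\N)   >T
      [0,1] "ate" : N
    [1,2] "some" : PP\N
  [2,5] S\PP   <B
    [2,3] "here" : NP\PP
    [3,5] S\NP   <B
      [3,4] "read" : NP\NP
      [4,5] "map" : S\NP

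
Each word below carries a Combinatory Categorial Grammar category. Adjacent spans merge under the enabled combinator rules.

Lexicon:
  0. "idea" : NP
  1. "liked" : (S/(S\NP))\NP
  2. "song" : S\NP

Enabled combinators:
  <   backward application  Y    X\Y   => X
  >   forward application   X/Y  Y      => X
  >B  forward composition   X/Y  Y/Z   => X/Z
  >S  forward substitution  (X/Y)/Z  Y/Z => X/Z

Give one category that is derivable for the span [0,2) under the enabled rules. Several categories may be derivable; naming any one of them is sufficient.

S/(S\NP)

[0,3] S   >
  [0,2] S/(S\NP)   <
    [0,1] "idea" : NP
    [1,2] "liked" : (S/(S\NP))\NP
  [2,3] "song" : S\NP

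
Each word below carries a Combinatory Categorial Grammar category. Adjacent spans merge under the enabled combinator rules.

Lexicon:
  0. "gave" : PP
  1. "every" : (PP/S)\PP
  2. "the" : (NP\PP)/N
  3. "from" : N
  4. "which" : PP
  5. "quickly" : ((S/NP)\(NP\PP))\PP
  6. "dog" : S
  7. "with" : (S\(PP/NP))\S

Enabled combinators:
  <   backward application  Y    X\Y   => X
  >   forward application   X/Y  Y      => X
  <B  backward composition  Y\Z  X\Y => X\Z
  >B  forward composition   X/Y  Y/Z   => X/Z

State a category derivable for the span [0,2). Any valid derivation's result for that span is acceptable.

[0,8] S   <
  [0,6] PP/NP   >B
    [0,2] PP/S   <
      [0,1] "gave" : PP
      [1,2] "every" : (PP/S)\PP
    [2,6] S/NP   <
      [2,4] NP\PP   >
        [2,3] "the" : (NP\PP)/N
        [3,4] "from" : N
      [4,6] (S/NP)\(NP\PP)   <
        [4,5] "which" : PP
        [5,6] "quickly" : ((S/NP)\(NP\PP))\PP
  [6,8] S\(PP/NP)   <
    [6,7] "dog" : S
    [7,8] "with" : (S\(PP/NP))\S

PP/S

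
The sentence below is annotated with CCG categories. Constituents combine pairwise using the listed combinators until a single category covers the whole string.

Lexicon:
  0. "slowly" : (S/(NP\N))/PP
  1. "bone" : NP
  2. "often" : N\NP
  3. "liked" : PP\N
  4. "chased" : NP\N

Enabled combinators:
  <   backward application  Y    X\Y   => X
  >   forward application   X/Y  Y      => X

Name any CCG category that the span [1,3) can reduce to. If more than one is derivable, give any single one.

N

[0,5] S   >
  [0,4] S/(NP\N)   >
    [0,1] "slowly" : (S/(NP\N))/PP
    [1,4] PP   <
      [1,3] N   <
        [1,2] "bone" : NP
        [2,3] "often" : N\NP
      [3,4] "liked" : PP\N
  [4,5] "chased" : NP\N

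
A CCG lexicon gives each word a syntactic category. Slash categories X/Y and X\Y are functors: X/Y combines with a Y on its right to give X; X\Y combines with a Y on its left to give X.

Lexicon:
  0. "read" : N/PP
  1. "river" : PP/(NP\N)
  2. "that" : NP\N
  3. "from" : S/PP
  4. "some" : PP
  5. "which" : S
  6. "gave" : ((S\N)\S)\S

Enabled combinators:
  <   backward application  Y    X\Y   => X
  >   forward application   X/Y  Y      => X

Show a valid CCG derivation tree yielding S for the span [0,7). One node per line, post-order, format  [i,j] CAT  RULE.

[0,1] N/PP  lex  "read"
[1,2] PP/(NP\N)  lex  "river"
[2,3] NP\N  lex  "that"
[1,3] PP  >  k=2
[0,3] N  >  k=1
[3,4] S/PP  lex  "from"
[4,5] PP  lex  "some"
[3,5] S  >  k=4
[5,6] S  lex  "which"
[6,7] ((S\N)\S)\S  lex  "gave"
[5,7] (S\N)\S  <  k=6
[3,7] S\N  <  k=5
[0,7] S  <  k=3

[0,7] S   <
  [0,3] N   >
    [0,1] "read" : N/PP
    [1,3] PP   >
      [1,2] "river" : PP/(NP\N)
      [2,3] "that" : NP\N
  [3,7] S\N   <
    [3,5] S   >
      [3,4] "from" : S/PP
      [4,5] "some" : PP
    [5,7] (S\N)\S   <
      [5,6] "which" : S
      [6,7] "gave" : ((S\N)\S)\S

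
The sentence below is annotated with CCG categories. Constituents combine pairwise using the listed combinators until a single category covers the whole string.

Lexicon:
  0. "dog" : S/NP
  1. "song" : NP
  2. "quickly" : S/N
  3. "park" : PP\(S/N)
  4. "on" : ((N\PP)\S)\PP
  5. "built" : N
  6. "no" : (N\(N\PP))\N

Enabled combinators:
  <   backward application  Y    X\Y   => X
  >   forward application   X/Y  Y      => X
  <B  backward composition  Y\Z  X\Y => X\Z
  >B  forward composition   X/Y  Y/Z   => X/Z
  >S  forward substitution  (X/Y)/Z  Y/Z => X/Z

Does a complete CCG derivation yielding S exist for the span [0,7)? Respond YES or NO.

S/NP NP S/N PP\(S/N) ((N\PP)\S)\PP N (N\(N\PP))\N
CKY chart[0,7] = {N}; S ∉ chart

NO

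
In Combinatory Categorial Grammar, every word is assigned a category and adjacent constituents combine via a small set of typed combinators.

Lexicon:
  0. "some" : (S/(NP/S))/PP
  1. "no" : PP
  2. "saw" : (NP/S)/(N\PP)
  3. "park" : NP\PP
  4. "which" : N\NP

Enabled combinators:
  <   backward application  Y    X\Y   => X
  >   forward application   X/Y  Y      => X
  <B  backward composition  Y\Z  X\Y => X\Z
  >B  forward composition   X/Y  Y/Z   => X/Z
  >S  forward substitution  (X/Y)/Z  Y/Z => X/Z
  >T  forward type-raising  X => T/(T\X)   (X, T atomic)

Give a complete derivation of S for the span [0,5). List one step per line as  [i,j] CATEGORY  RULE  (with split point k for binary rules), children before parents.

[0,5] S   >
  [0,2] S/(NP/S)   >
    [0,1] "some" : (S/(NP/S))/PP
    [1,2] "no" : PP
  [2,5] NP/S   >
    [2,3] "saw" : (NP/S)/(N\PP)
    [3,5] N\PP   <B
      [3,4] "park" : NP\PP
      [4,5] "which" : N\NP

[0,1] (S/(NP/S))/PP  lex  "some"
[1,2] PP  lex  "no"
[0,2] S/(NP/S)  >  k=1
[2,3] (NP/S)/(N\PP)  lex  "saw"
[3,4] NP\PP  lex  "park"
[4,5] N\NP  lex  "which"
[3,5] N\PP  <B  k=4
[2,5] NP/S  >  k=3
[0,5] S  >  k=2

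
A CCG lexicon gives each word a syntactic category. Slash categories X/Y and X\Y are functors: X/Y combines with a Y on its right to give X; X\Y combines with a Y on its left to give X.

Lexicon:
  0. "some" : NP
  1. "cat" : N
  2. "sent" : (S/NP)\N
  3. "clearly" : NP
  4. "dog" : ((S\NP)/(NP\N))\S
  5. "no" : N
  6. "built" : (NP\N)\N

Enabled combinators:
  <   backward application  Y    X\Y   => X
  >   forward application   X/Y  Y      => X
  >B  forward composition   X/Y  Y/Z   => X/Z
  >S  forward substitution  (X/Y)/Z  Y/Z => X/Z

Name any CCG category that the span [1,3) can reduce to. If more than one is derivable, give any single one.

S/NP

[0,7] S   <
  [0,1] "some" : NP
  [1,7] S\NP   >
    [1,5] (S\NP)/(NP\N)   <
      [1,4] S   >
        [1,3] S/NP   <
          [1,2] "cat" : N
          [2,3] "sent" : (S/NP)\N
        [3,4] "clearly" : NP
      [4,5] "dog" : ((S\NP)/(NP\N))\S
    [5,7] NP\N   <
      [5,6] "no" : N
      [6,7] "built" : (NP\N)\N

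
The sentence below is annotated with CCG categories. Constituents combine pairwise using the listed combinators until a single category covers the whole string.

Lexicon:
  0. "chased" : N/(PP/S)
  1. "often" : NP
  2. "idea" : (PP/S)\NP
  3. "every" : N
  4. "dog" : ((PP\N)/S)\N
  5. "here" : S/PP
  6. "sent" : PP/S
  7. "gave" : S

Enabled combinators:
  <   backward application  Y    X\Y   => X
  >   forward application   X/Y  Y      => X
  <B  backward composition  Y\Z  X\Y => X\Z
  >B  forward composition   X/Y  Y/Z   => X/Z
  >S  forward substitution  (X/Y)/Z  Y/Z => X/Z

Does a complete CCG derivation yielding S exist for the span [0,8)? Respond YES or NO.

NO

N/(PP/S) NP (PP/S)\NP N ((PP\N)/S)\N S/PP PP/S S
CKY chart[0,8] = {PP}; S ∉ chart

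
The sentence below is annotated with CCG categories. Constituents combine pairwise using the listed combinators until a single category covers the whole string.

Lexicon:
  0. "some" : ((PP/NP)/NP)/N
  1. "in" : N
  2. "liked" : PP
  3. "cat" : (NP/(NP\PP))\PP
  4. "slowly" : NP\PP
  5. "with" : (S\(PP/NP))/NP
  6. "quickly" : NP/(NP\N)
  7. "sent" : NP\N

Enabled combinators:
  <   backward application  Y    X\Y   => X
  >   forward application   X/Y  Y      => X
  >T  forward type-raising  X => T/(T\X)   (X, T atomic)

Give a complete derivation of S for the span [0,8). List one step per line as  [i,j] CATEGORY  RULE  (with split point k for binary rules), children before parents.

[0,1] ((PP/NP)/NP)/N  lex  "some"
[1,2] N  lex  "in"
[0,2] (PP/NP)/NP  >  k=1
[2,3] PP  lex  "liked"
[3,4] (NP/(NP\PP))\PP  lex  "cat"
[2,4] NP/(NP\PP)  <  k=3
[4,5] NP\PP  lex  "slowly"
[2,5] NP  >  k=4
[0,5] PP/NP  >  k=2
[5,6] (S\(PP/NP))/NP  lex  "with"
[6,7] NP/(NP\N)  lex  "quickly"
[7,8] NP\N  lex  "sent"
[6,8] NP  >  k=7
[5,8] S\(PP/NP)  >  k=6
[0,8] S  <  k=5

[0,8] S   <
  [0,5] PP/NP   >
    [0,2] (PP/NP)/NP   >
      [0,1] "some" : ((PP/NP)/NP)/N
      [1,2] "in" : N
    [2,5] NP   >
      [2,4] NP/(NP\PP)   <
        [2,3] "liked" : PP
        [3,4] "cat" : (NP/(NP\PP))\PP
      [4,5] "slowly" : NP\PP
  [5,8] S\(PP/NP)   >
    [5,6] "with" : (S\(PP/NP))/NP
    [6,8] NP   >
      [6,7] "quickly" : NP/(NP\N)
      [7,8] "sent" : NP\N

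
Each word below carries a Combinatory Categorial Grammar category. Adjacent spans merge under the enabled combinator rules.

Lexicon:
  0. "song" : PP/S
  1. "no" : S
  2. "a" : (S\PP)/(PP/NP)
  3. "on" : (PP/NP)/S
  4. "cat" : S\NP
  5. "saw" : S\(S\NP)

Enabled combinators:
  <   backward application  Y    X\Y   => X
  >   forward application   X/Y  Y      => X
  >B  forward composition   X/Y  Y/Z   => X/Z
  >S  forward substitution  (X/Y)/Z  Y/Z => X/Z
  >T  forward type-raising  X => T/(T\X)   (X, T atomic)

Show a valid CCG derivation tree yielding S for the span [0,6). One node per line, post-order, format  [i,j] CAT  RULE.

[0,1] PP/S  lex  "song"
[1,2] S  lex  "no"
[0,2] PP  >  k=1
[2,3] (S\PP)/(PP/NP)  lex  "a"
[3,4] (PP/NP)/S  lex  "on"
[4,5] S\NP  lex  "cat"
[5,6] S\(S\NP)  lex  "saw"
[4,6] S  <  k=5
[3,6] PP/NP  >  k=4
[2,6] S\PP  >  k=3
[0,6] S  <  k=2

[0,6] S   <
  [0,2] PP   >
    [0,1] "song" : PP/S
    [1,2] "no" : S
  [2,6] S\PP   >
    [2,3] "a" : (S\PP)/(PP/NP)
    [3,6] PP/NP   >
      [3,4] "on" : (PP/NP)/S
      [4,6] S   <
        [4,5] "cat" : S\NP
        [5,6] "saw" : S\(S\NP)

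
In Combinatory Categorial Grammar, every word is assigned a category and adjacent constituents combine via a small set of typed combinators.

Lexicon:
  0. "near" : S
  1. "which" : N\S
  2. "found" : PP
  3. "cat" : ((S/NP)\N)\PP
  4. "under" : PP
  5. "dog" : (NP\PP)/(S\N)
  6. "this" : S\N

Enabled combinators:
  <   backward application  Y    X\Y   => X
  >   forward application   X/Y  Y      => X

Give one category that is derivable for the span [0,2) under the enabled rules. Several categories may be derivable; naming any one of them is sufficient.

[0,7] S   >
  [0,4] S/NP   <
    [0,2] N   <
      [0,1] "near" : S
      [1,2] "which" : N\S
    [2,4] (S/NP)\N   <
      [2,3] "found" : PP
      [3,4] "cat" : ((S/NP)\N)\PP
  [4,7] NP   <
    [4,5] "under" : PP
    [5,7] NP\PP   >
      [5,6] "dog" : (NP\PP)/(S\N)
      [6,7] "this" : S\N

N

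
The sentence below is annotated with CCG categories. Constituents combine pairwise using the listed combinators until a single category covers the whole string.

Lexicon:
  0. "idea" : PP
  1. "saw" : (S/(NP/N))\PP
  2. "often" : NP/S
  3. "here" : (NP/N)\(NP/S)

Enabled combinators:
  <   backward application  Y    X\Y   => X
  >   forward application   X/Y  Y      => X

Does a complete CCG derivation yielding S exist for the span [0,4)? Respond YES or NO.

YES

[0,4] S   >
  [0,2] S/(NP/N)   <
    [0,1] "idea" : PP
    [1,2] "saw" : (S/(NP/N))\PP
  [2,4] NP/N   <
    [2,3] "often" : NP/S
    [3,4] "here" : (NP/N)\(NP/S)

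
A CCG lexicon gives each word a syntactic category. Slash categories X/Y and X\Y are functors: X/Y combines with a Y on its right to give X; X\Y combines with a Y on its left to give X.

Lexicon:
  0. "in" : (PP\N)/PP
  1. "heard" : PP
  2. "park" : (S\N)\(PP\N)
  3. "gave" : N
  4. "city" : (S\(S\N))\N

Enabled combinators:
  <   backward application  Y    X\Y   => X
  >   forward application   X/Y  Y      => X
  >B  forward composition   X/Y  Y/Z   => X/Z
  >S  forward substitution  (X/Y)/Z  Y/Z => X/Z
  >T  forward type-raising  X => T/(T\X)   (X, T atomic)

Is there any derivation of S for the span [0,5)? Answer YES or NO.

YES

[0,5] S   <
  [0,3] S\N   <
    [0,2] PP\N   >
      [0,1] "in" : (PP\N)/PP
      [1,2] "heard" : PP
    [2,3] "park" : (S\N)\(PP\N)
  [3,5] S\(S\N)   <
    [3,4] "gave" : N
    [4,5] "city" : (S\(S\N))\N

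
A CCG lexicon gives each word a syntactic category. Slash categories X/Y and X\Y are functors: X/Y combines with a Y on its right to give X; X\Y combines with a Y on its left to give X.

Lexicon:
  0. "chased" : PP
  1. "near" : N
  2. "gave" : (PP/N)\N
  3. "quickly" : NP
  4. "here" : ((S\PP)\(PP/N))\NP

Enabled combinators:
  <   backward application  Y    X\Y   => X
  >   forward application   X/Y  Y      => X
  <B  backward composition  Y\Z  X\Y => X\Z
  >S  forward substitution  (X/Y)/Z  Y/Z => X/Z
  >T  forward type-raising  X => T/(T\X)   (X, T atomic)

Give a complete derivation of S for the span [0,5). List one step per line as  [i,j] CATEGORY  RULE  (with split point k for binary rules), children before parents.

[0,5] S   >
  [0,1] S/(S\PP)   >T
    [0,1] "chased" : PP
  [1,5] S\PP   <
    [1,3] PP/N   <
      [1,2] "near" : N
      [2,3] "gave" : (PP/N)\N
    [3,5] (S\PP)\(PP/N)   <
      [3,4] "quickly" : NP
      [4,5] "here" : ((S\PP)\(PP/N))\NP

[0,1] PP  lex  "chased"
[0,1] S/(S\PP)  >T
[1,2] N  lex  "near"
[2,3] (PP/N)\N  lex  "gave"
[1,3] PP/N  <  k=2
[3,4] NP  lex  "quickly"
[4,5] ((S\PP)\(PP/N))\NP  lex  "here"
[3,5] (S\PP)\(PP/N)  <  k=4
[1,5] S\PP  <  k=3
[0,5] S  >  k=1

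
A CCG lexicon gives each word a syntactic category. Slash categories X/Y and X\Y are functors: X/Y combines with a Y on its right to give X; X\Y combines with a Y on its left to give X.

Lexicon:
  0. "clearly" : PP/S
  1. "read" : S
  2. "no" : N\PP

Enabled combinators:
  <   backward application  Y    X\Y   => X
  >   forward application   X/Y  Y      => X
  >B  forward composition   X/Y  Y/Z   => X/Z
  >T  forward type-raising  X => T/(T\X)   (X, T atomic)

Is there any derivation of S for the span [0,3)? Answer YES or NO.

PP/S S N\PP
CKY chart[0,3] = {N, N/(N\N), NP/(NP\N), PP/(PP\N), S/(S\N)}; S ∉ chart

NO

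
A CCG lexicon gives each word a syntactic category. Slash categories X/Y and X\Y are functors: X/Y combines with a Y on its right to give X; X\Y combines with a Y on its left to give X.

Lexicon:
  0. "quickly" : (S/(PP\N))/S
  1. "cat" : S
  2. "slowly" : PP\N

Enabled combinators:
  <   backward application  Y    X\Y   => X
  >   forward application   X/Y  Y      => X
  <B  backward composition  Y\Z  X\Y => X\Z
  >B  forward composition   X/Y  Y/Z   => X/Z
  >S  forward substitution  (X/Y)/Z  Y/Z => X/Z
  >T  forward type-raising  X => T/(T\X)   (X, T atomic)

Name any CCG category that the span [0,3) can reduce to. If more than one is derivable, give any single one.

[0,3] S   >
  [0,2] S/(PP\N)   >
    [0,1] "quickly" : (S/(PP\N))/S
    [1,2] "cat" : S
  [2,3] "slowly" : PP\N

S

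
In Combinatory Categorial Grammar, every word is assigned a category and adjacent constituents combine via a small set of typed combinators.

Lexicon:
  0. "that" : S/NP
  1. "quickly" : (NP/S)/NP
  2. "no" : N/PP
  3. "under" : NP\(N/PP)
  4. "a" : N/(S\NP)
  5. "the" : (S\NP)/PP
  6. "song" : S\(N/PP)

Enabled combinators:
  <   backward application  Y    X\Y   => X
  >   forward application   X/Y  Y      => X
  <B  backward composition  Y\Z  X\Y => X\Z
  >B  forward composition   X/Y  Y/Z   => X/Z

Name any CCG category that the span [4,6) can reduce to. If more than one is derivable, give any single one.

N/PP

[0,7] S   >
  [0,1] "that" : S/NP
  [1,7] NP   >
    [1,4] NP/S   >
      [1,2] "quickly" : (NP/S)/NP
      [2,4] NP   <
        [2,3] "no" : N/PP
        [3,4] "under" : NP\(N/PP)
    [4,7] S   <
      [4,6] N/PP   >B
        [4,5] "a" : N/(S\NP)
        [5,6] "the" : (S\NP)/PP
      [6,7] "song" : S\(N/PP)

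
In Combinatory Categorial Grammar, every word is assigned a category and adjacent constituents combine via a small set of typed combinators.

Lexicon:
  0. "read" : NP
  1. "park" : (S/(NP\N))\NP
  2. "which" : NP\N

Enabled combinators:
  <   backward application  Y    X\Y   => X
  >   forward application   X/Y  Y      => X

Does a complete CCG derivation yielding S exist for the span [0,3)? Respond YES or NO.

YES

[0,3] S   >
  [0,2] S/(NP\N)   <
    [0,1] "read" : NP
    [1,2] "park" : (S/(NP\N))\NP
  [2,3] "which" : NP\N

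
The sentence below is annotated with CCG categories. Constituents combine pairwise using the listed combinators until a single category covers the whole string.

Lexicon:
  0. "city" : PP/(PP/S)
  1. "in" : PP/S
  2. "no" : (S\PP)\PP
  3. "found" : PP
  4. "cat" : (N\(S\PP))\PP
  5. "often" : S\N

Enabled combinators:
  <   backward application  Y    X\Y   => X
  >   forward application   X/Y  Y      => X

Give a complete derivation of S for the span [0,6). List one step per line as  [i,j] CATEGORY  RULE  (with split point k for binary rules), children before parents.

[0,1] PP/(PP/S)  lex  "city"
[1,2] PP/S  lex  "in"
[0,2] PP  >  k=1
[2,3] (S\PP)\PP  lex  "no"
[0,3] S\PP  <  k=2
[3,4] PP  lex  "found"
[4,5] (N\(S\PP))\PP  lex  "cat"
[3,5] N\(S\PP)  <  k=4
[0,5] N  <  k=3
[5,6] S\N  lex  "often"
[0,6] S  <  k=5

[0,6] S   <
  [0,5] N   <
    [0,3] S\PP   <
      [0,2] PP   >
        [0,1] "city" : PP/(PP/S)
        [1,2] "in" : PP/S
      [2,3] "no" : (S\PP)\PP
    [3,5] N\(S\PP)   <
      [3,4] "found" : PP
      [4,5] "cat" : (N\(S\PP))\PP
  [5,6] "often" : S\N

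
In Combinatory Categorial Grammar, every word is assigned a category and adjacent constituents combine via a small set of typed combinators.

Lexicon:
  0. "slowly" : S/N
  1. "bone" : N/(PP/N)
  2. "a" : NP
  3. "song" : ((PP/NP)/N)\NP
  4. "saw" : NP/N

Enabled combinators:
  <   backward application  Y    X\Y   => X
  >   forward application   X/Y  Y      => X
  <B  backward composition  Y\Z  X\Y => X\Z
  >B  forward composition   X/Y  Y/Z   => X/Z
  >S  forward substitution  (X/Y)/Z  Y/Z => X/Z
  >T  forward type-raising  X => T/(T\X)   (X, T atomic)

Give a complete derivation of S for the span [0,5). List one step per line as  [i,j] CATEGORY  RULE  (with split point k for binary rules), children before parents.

[0,5] S   >
  [0,1] "slowly" : S/N
  [1,5] N   >
    [1,2] "bone" : N/(PP/N)
    [2,5] PP/N   >S
      [2,4] (PP/NP)/N   <
        [2,3] "a" : NP
        [3,4] "song" : ((PP/NP)/N)\NP
      [4,5] "saw" : NP/N

[0,1] S/N  lex  "slowly"
[1,2] N/(PP/N)  lex  "bone"
[2,3] NP  lex  "a"
[3,4] ((PP/NP)/N)\NP  lex  "song"
[2,4] (PP/NP)/N  <  k=3
[4,5] NP/N  lex  "saw"
[2,5] PP/N  >S  k=4
[1,5] N  >  k=2
[0,5] S  >  k=1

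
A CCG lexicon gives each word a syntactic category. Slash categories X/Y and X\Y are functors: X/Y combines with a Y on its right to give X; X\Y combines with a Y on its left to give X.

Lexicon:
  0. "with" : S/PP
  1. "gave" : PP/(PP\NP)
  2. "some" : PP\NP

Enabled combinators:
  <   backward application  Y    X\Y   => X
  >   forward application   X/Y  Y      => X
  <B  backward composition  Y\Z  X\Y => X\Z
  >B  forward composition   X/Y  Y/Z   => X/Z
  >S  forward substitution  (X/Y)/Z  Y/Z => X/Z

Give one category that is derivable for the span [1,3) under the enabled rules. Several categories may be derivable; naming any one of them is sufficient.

[0,3] S   >
  [0,1] "with" : S/PP
  [1,3] PP   >
    [1,2] "gave" : PP/(PP\NP)
    [2,3] "some" : PP\NP

PP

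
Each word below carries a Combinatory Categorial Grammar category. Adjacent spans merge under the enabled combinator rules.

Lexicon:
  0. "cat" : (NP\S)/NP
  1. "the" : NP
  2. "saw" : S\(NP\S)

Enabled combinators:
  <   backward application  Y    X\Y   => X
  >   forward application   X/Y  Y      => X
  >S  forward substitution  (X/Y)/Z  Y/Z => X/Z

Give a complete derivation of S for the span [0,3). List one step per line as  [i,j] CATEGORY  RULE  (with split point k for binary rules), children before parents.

[0,1] (NP\S)/NP  lex  "cat"
[1,2] NP  lex  "the"
[0,2] NP\S  >  k=1
[2,3] S\(NP\S)  lex  "saw"
[0,3] S  <  k=2

[0,3] S   <
  [0,2] NP\S   >
    [0,1] "cat" : (NP\S)/NP
    [1,2] "the" : NP
  [2,3] "saw" : S\(NP\S)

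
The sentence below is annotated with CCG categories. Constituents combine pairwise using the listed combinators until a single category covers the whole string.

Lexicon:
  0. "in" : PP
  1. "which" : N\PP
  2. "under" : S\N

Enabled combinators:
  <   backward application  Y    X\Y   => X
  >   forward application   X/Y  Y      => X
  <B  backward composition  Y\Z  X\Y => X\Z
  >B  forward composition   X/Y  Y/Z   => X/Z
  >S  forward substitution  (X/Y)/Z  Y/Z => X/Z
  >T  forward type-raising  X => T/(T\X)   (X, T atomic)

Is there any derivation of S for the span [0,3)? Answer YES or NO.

YES

[0,3] S   >
  [0,1] S/(S\PP)   >T
    [0,1] "in" : PP
  [1,3] S\PP   <B
    [1,2] "which" : N\PP
    [2,3] "under" : S\N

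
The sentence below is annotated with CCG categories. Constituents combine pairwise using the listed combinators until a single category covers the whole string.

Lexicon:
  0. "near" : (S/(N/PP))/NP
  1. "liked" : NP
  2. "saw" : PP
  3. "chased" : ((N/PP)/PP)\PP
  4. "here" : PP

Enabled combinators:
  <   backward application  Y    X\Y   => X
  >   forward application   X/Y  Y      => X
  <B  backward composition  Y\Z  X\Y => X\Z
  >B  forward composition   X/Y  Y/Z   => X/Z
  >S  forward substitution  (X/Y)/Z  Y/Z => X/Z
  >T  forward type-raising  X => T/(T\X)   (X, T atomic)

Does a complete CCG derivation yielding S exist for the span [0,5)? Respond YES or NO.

YES

[0,5] S   >
  [0,4] S/PP   >B
    [0,2] S/(N/PP)   >
      [0,1] "near" : (S/(N/PP))/NP
      [1,2] "liked" : NP
    [2,4] (N/PP)/PP   <
      [2,3] "saw" : PP
      [3,4] "chased" : ((N/PP)/PP)\PP
  [4,5] "here" : PP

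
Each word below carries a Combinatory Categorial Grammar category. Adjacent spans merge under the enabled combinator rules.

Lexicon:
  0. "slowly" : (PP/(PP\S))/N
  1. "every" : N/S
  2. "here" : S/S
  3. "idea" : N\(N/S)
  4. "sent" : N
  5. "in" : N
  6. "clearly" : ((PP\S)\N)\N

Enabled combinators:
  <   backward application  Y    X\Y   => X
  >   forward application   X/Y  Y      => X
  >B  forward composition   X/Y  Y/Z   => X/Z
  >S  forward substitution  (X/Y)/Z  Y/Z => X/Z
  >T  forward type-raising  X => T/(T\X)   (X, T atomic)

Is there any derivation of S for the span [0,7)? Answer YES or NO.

NO

(PP/(PP\S))/N N/S S/S N\(N/S) N N ((PP\S)\N)\N
CKY chart[0,7] = {N/(N\PP), NP/(NP\PP), PP, PP/(PP\PP), S/(S\PP)}; S ∉ chart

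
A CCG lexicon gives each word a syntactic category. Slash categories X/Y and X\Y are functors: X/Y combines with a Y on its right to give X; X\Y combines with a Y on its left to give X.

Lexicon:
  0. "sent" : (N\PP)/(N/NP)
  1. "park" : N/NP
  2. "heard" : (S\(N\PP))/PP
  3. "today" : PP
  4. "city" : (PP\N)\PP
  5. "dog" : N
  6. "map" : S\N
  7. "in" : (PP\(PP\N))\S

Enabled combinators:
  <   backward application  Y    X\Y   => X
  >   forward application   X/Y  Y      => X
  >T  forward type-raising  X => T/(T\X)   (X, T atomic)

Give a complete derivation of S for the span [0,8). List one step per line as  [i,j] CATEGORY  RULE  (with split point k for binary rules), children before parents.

[0,1] (N\PP)/(N/NP)  lex  "sent"
[1,2] N/NP  lex  "park"
[0,2] N\PP  >  k=1
[2,3] (S\(N\PP))/PP  lex  "heard"
[3,4] PP  lex  "today"
[4,5] (PP\N)\PP  lex  "city"
[3,5] PP\N  <  k=4
[5,6] N  lex  "dog"
[5,6] S/(S\N)  >T
[6,7] S\N  lex  "map"
[5,7] S  >  k=6
[7,8] (PP\(PP\N))\S  lex  "in"
[5,8] PP\(PP\N)  <  k=7
[3,8] PP  <  k=5
[2,8] S\(N\PP)  >  k=3
[0,8] S  <  k=2

[0,8] S   <
  [0,2] N\PP   >
    [0,1] "sent" : (N\PP)/(N/NP)
    [1,2] "park" : N/NP
  [2,8] S\(N\PP)   >
    [2,3] "heard" : (S\(N\PP))/PP
    [3,8] PP   <
      [3,5] PP\N   <
        [3,4] "today" : PP
        [4,5] "city" : (PP\N)\PP
      [5,8] PP\(PP\N)   <
        [5,7] S   >
          [5,6] S/(S\N)   >T
            [5,6] "dog" : N
          [6,7] "map" : S\N
        [7,8] "in" : (PP\(PP\N))\S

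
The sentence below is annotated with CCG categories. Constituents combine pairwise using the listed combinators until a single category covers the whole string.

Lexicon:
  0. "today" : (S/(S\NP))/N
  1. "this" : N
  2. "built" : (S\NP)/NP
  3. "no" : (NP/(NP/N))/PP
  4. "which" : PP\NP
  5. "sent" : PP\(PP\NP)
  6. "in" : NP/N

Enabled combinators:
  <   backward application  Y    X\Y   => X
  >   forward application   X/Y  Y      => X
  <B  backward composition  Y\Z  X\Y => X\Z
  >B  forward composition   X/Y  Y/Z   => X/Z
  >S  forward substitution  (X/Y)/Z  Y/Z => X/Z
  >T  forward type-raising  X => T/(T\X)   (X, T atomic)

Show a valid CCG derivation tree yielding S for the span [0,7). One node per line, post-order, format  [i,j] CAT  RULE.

[0,1] (S/(S\NP))/N  lex  "today"
[1,2] N  lex  "this"
[0,2] S/(S\NP)  >  k=1
[2,3] (S\NP)/NP  lex  "built"
[3,4] (NP/(NP/N))/PP  lex  "no"
[4,5] PP\NP  lex  "which"
[5,6] PP\(PP\NP)  lex  "sent"
[4,6] PP  <  k=5
[3,6] NP/(NP/N)  >  k=4
[6,7] NP/N  lex  "in"
[3,7] NP  >  k=6
[2,7] S\NP  >  k=3
[0,7] S  >  k=2

[0,7] S   >
  [0,2] S/(S\NP)   >
    [0,1] "today" : (S/(S\NP))/N
    [1,2] "this" : N
  [2,7] S\NP   >
    [2,3] "built" : (S\NP)/NP
    [3,7] NP   >
      [3,6] NP/(NP/N)   >
        [3,4] "no" : (NP/(NP/N))/PP
        [4,6] PP   <
          [4,5] "which" : PP\NP
          [5,6] "sent" : PP\(PP\NP)
      [6,7] "in" : NP/N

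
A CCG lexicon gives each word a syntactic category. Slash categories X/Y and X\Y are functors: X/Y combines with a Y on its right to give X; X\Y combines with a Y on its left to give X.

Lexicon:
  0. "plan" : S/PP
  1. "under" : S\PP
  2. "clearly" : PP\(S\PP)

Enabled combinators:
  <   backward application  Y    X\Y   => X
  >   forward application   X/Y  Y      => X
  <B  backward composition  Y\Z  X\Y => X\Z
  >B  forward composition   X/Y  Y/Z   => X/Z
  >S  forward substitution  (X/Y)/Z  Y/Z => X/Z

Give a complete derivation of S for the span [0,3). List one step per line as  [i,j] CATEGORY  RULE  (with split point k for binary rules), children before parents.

[0,3] S   >
  [0,1] "plan" : S/PP
  [1,3] PP   <
    [1,2] "under" : S\PP
    [2,3] "clearly" : PP\(S\PP)

[0,1] S/PP  lex  "plan"
[1,2] S\PP  lex  "under"
[2,3] PP\(S\PP)  lex  "clearly"
[1,3] PP  <  k=2
[0,3] S  >  k=1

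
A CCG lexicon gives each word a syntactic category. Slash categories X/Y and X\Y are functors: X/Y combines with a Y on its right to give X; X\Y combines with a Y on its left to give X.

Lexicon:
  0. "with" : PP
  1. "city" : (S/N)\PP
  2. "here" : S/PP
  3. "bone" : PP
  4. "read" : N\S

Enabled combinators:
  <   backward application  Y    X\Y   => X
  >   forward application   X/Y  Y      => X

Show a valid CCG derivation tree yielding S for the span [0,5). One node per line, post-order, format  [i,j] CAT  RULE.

[0,1] PP  lex  "with"
[1,2] (S/N)\PP  lex  "city"
[0,2] S/N  <  k=1
[2,3] S/PP  lex  "here"
[3,4] PP  lex  "bone"
[2,4] S  >  k=3
[4,5] N\S  lex  "read"
[2,5] N  <  k=4
[0,5] S  >  k=2

[0,5] S   >
  [0,2] S/N   <
    [0,1] "with" : PP
    [1,2] "city" : (S/N)\PP
  [2,5] N   <
    [2,4] S   >
      [2,3] "here" : S/PP
      [3,4] "bone" : PP
    [4,5] "read" : N\S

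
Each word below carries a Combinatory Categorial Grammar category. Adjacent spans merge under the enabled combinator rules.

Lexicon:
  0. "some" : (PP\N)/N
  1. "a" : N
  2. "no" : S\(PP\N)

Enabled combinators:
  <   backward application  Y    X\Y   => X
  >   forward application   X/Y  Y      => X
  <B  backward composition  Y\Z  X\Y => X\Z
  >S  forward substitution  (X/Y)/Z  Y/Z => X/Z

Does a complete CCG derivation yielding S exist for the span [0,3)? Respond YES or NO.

YES

[0,3] S   <
  [0,2] PP\N   >
    [0,1] "some" : (PP\N)/N
    [1,2] "a" : N
  [2,3] "no" : S\(PP\N)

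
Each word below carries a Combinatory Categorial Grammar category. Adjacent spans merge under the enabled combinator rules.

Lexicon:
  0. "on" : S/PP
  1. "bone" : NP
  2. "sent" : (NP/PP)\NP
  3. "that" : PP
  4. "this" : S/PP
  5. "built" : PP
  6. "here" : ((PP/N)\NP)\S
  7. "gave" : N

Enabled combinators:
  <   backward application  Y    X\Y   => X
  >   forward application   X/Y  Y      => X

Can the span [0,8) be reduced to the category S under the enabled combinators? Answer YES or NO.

[0,8] S   >
  [0,1] "on" : S/PP
  [1,8] PP   >
    [1,7] PP/N   <
      [1,4] NP   >
        [1,3] NP/PP   <
          [1,2] "bone" : NP
          [2,3] "sent" : (NP/PP)\NP
        [3,4] "that" : PP
      [4,7] (PP/N)\NP   <
        [4,6] S   >
          [4,5] "this" : S/PP
          [5,6] "built" : PP
        [6,7] "here" : ((PP/N)\NP)\S
    [7,8] "gave" : N

YES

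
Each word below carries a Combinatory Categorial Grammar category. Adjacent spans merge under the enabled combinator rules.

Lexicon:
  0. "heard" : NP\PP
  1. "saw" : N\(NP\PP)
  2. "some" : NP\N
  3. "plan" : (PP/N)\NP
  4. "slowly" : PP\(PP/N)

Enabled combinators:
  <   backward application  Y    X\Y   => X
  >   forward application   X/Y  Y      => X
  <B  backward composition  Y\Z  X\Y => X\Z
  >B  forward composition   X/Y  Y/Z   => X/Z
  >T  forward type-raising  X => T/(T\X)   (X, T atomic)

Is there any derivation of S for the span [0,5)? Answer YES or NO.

NP\PP N\(NP\PP) NP\N (PP/N)\NP PP\(PP/N)
CKY chart[0,5] = {N/(N\PP), NP/(NP\PP), PP, PP/(PP\PP), S/(S\PP)}; S ∉ chart

NO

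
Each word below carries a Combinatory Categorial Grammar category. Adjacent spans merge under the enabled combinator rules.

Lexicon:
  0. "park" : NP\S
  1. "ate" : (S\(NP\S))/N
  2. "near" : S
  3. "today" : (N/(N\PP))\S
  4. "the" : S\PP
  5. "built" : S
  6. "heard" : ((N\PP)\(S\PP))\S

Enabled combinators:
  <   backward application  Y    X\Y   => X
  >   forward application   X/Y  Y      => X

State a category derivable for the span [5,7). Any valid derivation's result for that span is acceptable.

(N\PP)\(S\PP)

[0,7] S   <
  [0,1] "park" : NP\S
  [1,7] S\(NP\S)   >
    [1,2] "ate" : (S\(NP\S))/N
    [2,7] N   >
      [2,4] N/(N\PP)   <
        [2,3] "near" : S
        [3,4] "today" : (N/(N\PP))\S
      [4,7] N\PP   <
        [4,5] "the" : S\PP
        [5,7] (N\PP)\(S\PP)   <
          [5,6] "built" : S
          [6,7] "heard" : ((N\PP)\(S\PP))\S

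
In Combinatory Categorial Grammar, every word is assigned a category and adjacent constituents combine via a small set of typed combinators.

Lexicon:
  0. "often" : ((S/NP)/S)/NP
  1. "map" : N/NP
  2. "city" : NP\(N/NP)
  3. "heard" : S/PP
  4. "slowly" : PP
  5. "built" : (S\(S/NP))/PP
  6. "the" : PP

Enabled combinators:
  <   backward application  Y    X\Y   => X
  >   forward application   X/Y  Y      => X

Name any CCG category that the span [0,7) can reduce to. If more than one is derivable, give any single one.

[0,7] S   <
  [0,5] S/NP   >
    [0,3] (S/NP)/S   >
      [0,1] "often" : ((S/NP)/S)/NP
      [1,3] NP   <
        [1,2] "map" : N/NP
        [2,3] "city" : NP\(N/NP)
    [3,5] S   >
      [3,4] "heard" : S/PP
      [4,5] "slowly" : PP
  [5,7] S\(S/NP)   >
    [5,6] "built" : (S\(S/NP))/PP
    [6,7] "the" : PP

S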